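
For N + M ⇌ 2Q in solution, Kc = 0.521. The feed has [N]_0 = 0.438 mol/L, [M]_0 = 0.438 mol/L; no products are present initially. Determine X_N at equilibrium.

Let X = conversion of N; extent ξ = 0.438·X mol/L.
Concentrations: [N] = 0.438 − 0.438X; [M] = 0.438 − 0.438X; [Q] = 0.876X.
Kc = [Q]^2 / ([N] [M]).
Setting equal to 0.521 and solving for X on (0,1) gives X = 0.265.

X = 0.265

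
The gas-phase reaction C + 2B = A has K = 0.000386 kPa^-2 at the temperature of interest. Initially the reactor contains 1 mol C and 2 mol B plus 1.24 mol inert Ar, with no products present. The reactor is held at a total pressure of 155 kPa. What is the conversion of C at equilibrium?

Take 1 mol C as basis and let X be its fractional conversion, so ξ = X.
At extent ξ: n_C = 1 − X; n_B = 2 − 2X; n_A = X; n_I = 1.24 (inert).
n_T = Σnᵢ = 4.24 − 2X.
Mole fractions y_i = n_i/n_T; K = p_A / (p_C p_B^2) with p_i = y_i·P.
Substituting and setting equal to 0.000386 kPa^-2 gives a polynomial in X; the root in (0,1) is X = 0.482.

X = 0.482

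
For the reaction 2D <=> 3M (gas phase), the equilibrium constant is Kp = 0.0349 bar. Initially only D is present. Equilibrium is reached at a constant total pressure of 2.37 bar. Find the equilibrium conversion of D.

X = 0.150

Take 1 mol D as basis and let X be its fractional conversion, so ξ = 0.5X.
At extent ξ: n_D = 1 − X; n_M = 1.5X.
Total moles n_T = 1 + 0.5X.
With p_i = (n_i/n_T)P, Kp = p_M^3 / (p_D^2).
Substituting and setting equal to 0.0349 bar gives a polynomial in X; the root in (0,1) is X = 0.150.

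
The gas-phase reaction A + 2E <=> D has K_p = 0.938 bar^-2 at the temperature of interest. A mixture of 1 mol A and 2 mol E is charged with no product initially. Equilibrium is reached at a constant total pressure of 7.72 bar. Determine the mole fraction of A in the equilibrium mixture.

Basis: 1 mol A initially; let X = conversion of A. Extent ξ = X.
At extent ξ: n_A = 1 − X; n_E = 2 − 2X; n_D = X.
n_T = Σnᵢ = 3 − 2X.
With p_i = (n_i/n_T)P, K_p = p_D / (p_A p_E^2).
Setting this equal to 0.938 bar^-2 and taking the physical root (0 < X < 1) gives X = 0.810.
Then n_A = 0.19, n_T = 1.38, so y_A = 0.138.

y_A = 0.138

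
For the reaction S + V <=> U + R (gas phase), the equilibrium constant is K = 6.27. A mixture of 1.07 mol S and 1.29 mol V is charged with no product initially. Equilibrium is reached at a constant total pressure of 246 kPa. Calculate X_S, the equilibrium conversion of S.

Let X = conversion of S (basis 1.07 mol S); extent of reaction ξ = 1.07X.
Species balance: n_S = 1.07 − 1.07X; n_V = 1.29 − 1.07X; n_U = 1.07X; n_R = 1.07X.
Total moles n_T = 2.36 (Δν = 0, constant).
With p_i = (n_i/n_T)P, K = p_U p_R / (p_S p_V).
Substituting and setting equal to 6.27 gives a polynomial in X; the root in (0,1) is X = 0.776.

X = 0.776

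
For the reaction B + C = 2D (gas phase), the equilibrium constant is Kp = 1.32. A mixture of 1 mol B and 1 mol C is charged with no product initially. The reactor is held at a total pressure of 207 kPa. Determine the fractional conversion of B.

X = 0.365

Basis: 1 mol B initially; let X = conversion of B. Extent ξ = X.
At extent ξ: n_B = 1 − X; n_C = 1 − X; n_D = 2X.
n_T stays at 2 (no change in mole number).
Mole fractions y_i = n_i/n_T; Kp = p_D^2 / (p_B p_C) with p_i = y_i·P.
This yields a degree-2 equation in X; solving on (0,1), X = 0.365.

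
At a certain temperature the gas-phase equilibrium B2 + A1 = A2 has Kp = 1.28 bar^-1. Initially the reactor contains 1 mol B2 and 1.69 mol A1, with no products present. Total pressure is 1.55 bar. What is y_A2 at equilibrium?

Let X = conversion of B2 (basis 1 mol B2); extent of reaction ξ = X.
Mole table: n_B2 = 1 − X; n_A1 = 1.69 − X; n_A2 = X.
Total moles n_T = 2.69 − X.
With p_i = (n_i/n_T)P, Kp = p_A2 / (p_B2 p_A1).
Substituting and setting equal to 1.28 bar^-1 gives a polynomial in X; the root in (0,1) is X = 0.517.
Then n_A2 = 0.517, n_T = 2.17, so y_A2 = 0.238.

y_A2 = 0.238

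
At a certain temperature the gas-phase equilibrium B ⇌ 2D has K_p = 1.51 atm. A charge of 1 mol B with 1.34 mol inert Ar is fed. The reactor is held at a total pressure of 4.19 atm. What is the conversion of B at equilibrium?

X = 0.388

Let X = conversion of B (basis 1 mol B); extent of reaction ξ = X.
Mole table: n_B = 1 − X; n_D = 2X; n_I = 1.34 (inert).
Total moles n_T = 2.34 + X.
Mole fractions y_i = n_i/n_T; K_p = p_D^2 / (p_B) with p_i = y_i·P.
Setting this equal to 1.51 atm and taking the physical root (0 < X < 1) gives X = 0.388.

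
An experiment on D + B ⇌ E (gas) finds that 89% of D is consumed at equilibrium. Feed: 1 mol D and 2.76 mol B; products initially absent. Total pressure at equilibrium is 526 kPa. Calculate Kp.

Basis: 1 mol D initially; let X = conversion of D. Extent ξ = X.
Species balance: n_D = 1 − X; n_B = 2.76 − X; n_E = X.
Total moles n_T = 3.76 − X.
At X = 0.89: n_D = 0.11, n_B = 1.87, n_E = 0.89, n_T = 2.87.
p_i = (n_i/n_T)·P. Kp = p_E / (p_D p_B) = 0.0236 kPa^-1.

Kp = 0.0236 kPa^-1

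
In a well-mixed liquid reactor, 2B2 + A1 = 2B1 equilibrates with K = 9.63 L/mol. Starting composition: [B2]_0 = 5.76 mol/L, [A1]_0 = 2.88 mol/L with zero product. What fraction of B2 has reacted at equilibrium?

X = 0.732

Let X = conversion of B2; extent ξ = 5.76X/2 mol/L.
Concentrations: [B2] = 5.76 − 5.76X; [A1] = 2.88 − 2.88X; [B1] = 5.76X.
K = [B1]^2 / ([B2]^2 [A1]).
Solving K = 9.63 for X ∈ (0,1): X = 0.732.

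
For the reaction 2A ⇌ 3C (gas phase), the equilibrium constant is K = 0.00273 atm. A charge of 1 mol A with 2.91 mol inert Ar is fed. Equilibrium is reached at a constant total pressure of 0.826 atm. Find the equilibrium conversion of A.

X = 0.142

Let X = conversion of A (basis 1 mol A); extent of reaction ξ = 0.5X.
Mole table: n_A = 1 − X; n_C = 1.5X; n_I = 2.91 (inert).
Summing: n_T = 3.91 + 0.5X.
Mole fractions y_i = n_i/n_T; K = p_C^3 / (p_A^2) with p_i = y_i·P.
Setting this equal to 0.00273 atm and taking the physical root (0 < X < 1) gives X = 0.142.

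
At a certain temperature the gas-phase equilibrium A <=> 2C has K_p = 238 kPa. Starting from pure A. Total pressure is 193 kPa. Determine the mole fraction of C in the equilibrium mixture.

Let X = conversion of A (basis 1 mol A); extent of reaction ξ = X.
At extent ξ: n_A = 1 − X; n_C = 2X.
Total moles n_T = 1 + X.
With p_i = (n_i/n_T)P, K_p = p_C^2 / (p_A).
Equating to 238 kPa and solving on 0 < X < 1: X = 0.485.
Then n_C = 0.971, n_T = 1.49, so y_C = 0.654.

y_C = 0.654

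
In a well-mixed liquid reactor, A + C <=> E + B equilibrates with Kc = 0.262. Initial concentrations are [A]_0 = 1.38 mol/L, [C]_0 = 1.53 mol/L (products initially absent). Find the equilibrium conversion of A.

Let X = conversion of A; extent ξ = 1.38·X mol/L.
Concentrations: [A] = 1.38 − 1.38X; [C] = 1.53 − 1.38X; [E] = 1.38X; [B] = 1.38X.
Kc = [E] [B] / ([A] [C]).
This equals 0.262 at X = 0.356 (the root in 0 < X < 1).

X = 0.356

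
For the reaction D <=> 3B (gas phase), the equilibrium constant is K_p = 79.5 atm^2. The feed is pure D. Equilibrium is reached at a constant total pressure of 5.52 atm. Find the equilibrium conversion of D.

X = 0.575

Let X = conversion of D (basis 1 mol D); extent of reaction ξ = X.
At extent ξ: n_D = 1 − X; n_B = 3X.
Summing: n_T = 1 + 2X.
y_i = n_i/n_T, p_i = y_i·P. K_p = p_B^3 / (p_D).
Setting this equal to 79.5 atm^2 and taking the physical root (0 < X < 1) gives X = 0.575.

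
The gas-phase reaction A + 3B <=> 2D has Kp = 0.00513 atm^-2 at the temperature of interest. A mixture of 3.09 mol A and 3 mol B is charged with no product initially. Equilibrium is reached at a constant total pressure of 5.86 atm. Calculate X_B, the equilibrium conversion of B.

Take 3 mol B as basis and let X be its fractional conversion, so ξ = X.
Mole table: n_A = 3.09 − X; n_B = 3 − 3X; n_D = 2X.
Summing: n_T = 6.09 − 2X.
Mole fractions y_i = n_i/n_T; Kp = p_D^2 / (p_A p_B^3) with p_i = y_i·P.
Substituting and setting equal to 0.00513 atm^-2 gives a polynomial in X; the root in (0,1) is X = 0.224.

X = 0.224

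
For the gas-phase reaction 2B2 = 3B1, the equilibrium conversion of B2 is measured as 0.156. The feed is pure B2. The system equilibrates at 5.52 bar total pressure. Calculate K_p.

Take 1 mol B2 as basis and let X be its fractional conversion, so ξ = 0.5X.
Mole table: n_B2 = 1 − X; n_B1 = 1.5X.
Summing: n_T = 1 + 0.5X.
At X = 0.156: n_B2 = 0.844, n_B1 = 0.234, n_T = 1.08.
p_i = (n_i/n_T)·P. K_p = p_B1^3 / (p_B2^2) = 0.0921 bar.

K_p = 0.0921 bar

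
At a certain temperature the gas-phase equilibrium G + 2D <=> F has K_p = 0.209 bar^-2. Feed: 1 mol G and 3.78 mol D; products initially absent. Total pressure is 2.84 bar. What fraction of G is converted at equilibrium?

X = 0.479

Take 1 mol G as basis and let X be its fractional conversion, so ξ = X.
Moles: n_G = 1 − X; n_D = 3.78 − 2X; n_F = X.
Summing: n_T = 4.78 − 2X.
With p_i = (n_i/n_T)P, K_p = p_F / (p_G p_D^2).
Equating to 0.209 bar^-2 and solving on 0 < X < 1: X = 0.479.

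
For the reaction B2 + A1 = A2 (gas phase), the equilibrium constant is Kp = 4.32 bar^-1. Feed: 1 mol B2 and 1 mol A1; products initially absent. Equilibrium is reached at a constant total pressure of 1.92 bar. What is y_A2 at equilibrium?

y_A2 = 0.506

Let X = conversion of B2 (basis 1 mol B2); extent of reaction ξ = X.
Mole table: n_B2 = 1 − X; n_A1 = 1 − X; n_A2 = X.
n_T = Σnᵢ = 2 − X.
y_i = n_i/n_T, p_i = y_i·P. Kp = p_A2 / (p_B2 p_A1).
This yields a degree-2 equation in X; solving on (0,1), X = 0.672.
Then n_A2 = 0.672, n_T = 1.33, so y_A2 = 0.506.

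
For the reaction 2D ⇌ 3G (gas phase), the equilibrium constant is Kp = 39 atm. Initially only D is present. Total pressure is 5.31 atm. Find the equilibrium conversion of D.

Take 1 mol D as basis and let X be its fractional conversion, so ξ = 0.5X.
Species balance: n_D = 1 − X; n_G = 1.5X.
Summing: n_T = 1 + 0.5X.
Mole fractions y_i = n_i/n_T; Kp = p_G^3 / (p_D^2) with p_i = y_i·P.
Setting this equal to 39 atm and taking the physical root (0 < X < 1) gives X = 0.675.

X = 0.675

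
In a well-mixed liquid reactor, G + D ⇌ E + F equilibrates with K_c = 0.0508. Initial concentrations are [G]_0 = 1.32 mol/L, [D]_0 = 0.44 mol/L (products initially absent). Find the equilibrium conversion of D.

Let X = conversion of D; extent ξ = 0.44·X mol/L.
Concentrations: [G] = 1.32 − 0.44X; [D] = 0.44 − 0.44X; [E] = 0.44X; [F] = 0.44X.
K_c = [E] [F] / ([G] [D]).
Equating to 0.0508: the physical root is X = 0.308.

X = 0.308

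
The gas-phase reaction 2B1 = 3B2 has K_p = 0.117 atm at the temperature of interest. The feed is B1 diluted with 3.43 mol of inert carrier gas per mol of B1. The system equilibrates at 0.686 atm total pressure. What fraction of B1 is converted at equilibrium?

Let X = conversion of B1 (basis 1 mol B1); extent of reaction ξ = 0.5X.
Mole table: n_B1 = 1 − X; n_B2 = 1.5X; n_I = 3.43 (inert).
n_T = Σnᵢ = 4.43 + 0.5X.
y_i = n_i/n_T, p_i = y_i·P. K_p = p_B2^3 / (p_B1^2).
Equating to 0.117 atm and solving on 0 < X < 1: X = 0.426.

X = 0.426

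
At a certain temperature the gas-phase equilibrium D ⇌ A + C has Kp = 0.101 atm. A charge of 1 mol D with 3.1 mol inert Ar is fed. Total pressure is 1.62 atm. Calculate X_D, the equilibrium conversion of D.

Basis: 1 mol D initially; let X = conversion of D. Extent ξ = X.
Species balance: n_D = 1 − X; n_A = X; n_C = X; n_I = 3.1 (inert).
Total moles n_T = 4.1 + X.
Mole fractions y_i = n_i/n_T; Kp = p_A p_C / (p_D) with p_i = y_i·P.
This yields a degree-2 equation in X; solving on (0,1), X = 0.408.

X = 0.408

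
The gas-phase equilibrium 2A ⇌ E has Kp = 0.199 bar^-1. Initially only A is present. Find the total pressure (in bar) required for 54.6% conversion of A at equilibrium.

P = 4.84 bar

Take 1 mol A as basis and let X be its fractional conversion, so ξ = 0.5X.
Species balance: n_A = 1 − X; n_E = 0.5X.
Total moles n_T = 1 − 0.5X.
Kp = p_E / (p_A^2) with p_i = (n_i/n_T)·P.
At X = 0.546: the mole-fraction product g(X) = Π y_i^ν_i = 0.9629. Since Kp = g(X)·P^{-1}, P = (g/Kp)^(1/1) = (0.9629/0.199)^(1/1) = 4.84 bar.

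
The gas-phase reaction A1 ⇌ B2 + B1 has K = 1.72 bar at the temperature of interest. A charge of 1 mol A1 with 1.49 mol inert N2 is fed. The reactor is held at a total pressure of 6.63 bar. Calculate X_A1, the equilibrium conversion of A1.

Basis: 1 mol A1 initially; let X = conversion of A1. Extent ξ = X.
Mole table: n_A1 = 1 − X; n_B2 = X; n_B1 = X; n_I = 1.49 (inert).
Total moles n_T = 2.49 + X.
With p_i = (n_i/n_T)P, K = p_B2 p_B1 / (p_A1).
Equating to 1.72 bar and solving on 0 < X < 1: X = 0.579.

X = 0.579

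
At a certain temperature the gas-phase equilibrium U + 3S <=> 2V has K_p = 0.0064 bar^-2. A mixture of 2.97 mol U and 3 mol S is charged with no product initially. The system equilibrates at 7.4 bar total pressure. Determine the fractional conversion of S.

Let X = conversion of S (basis 3 mol S); extent of reaction ξ = X.
At extent ξ: n_U = 2.97 − X; n_S = 3 − 3X; n_V = 2X.
Total moles n_T = 5.97 − 2X.
Mole fractions y_i = n_i/n_T; K_p = p_V^2 / (p_U p_S^3) with p_i = y_i·P.
Substituting and setting equal to 0.0064 bar^-2 gives a polynomial in X; the root in (0,1) is X = 0.283.

X = 0.283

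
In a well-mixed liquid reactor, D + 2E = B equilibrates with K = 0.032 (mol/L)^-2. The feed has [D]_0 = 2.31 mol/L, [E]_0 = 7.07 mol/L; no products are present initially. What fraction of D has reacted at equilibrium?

Let X = conversion of D; extent ξ = 2.31·X mol/L.
Concentrations: [D] = 2.31 − 2.31X; [E] = 7.07 − 4.62X; [B] = 2.31X.
K = [B] / ([D] [E]^2).
This equals 0.032 at X = 0.446 (the root in 0 < X < 1).

X = 0.446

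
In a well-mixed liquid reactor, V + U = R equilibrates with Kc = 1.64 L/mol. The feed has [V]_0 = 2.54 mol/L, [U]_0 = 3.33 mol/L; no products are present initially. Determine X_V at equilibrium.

X = 0.713

Let X = conversion of V; extent ξ = 2.54·X mol/L.
Concentrations: [V] = 2.54 − 2.54X; [U] = 3.33 − 2.54X; [R] = 2.54X.
Kc = [R] / ([V] [U]).
Equating to 1.64 L/mol: the physical root is X = 0.713.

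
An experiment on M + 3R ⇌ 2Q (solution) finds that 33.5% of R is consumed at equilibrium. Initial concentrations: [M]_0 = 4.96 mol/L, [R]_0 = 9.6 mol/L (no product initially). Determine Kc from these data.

Kc = 0.00454 (mol/L)^-2

Let X = conversion of R.
Concentrations: [M] = 4.96 − 3.2X; [R] = 9.6 − 9.6X; [Q] = 6.4X.
At X = 0.335: [M] = 3.89, [R] = 6.38, [Q] = 2.14.
Kc = [Q]^2 / ([M] [R]^3) = 0.00454 (mol/L)^-2.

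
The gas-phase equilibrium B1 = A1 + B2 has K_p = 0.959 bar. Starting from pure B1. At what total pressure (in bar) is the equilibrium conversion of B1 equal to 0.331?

Basis: 1 mol B1 initially; let X = conversion of B1. Extent ξ = X.
Mole table: n_B1 = 1 − X; n_A1 = X; n_B2 = X.
Total moles n_T = 1 + X.
K_p = p_A1 p_B2 / (p_B1) with p_i = (n_i/n_T)·P.
At X = 0.331: the mole-fraction product g(X) = Π y_i^ν_i = 0.123. Since K_p = g(X)·P^{1}, P = (K_p/g)^(1/1) = (0.959/0.123)^(1/1) = 7.79 bar.

P = 7.79 bar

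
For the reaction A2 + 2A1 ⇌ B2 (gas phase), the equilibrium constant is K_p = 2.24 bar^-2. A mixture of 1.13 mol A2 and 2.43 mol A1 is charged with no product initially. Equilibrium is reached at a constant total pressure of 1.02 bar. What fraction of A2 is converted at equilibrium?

Take 1.13 mol A2 as basis and let X be its fractional conversion, so ξ = 1.13X.
Mole table: n_A2 = 1.13 − 1.13X; n_A1 = 2.43 − 2.26X; n_B2 = 1.13X.
Total moles n_T = 3.56 − 2.26X.
With p_i = (n_i/n_T)P, K_p = p_B2 / (p_A2 p_A1^2).
This yields a degree-3 equation in X; solving on (0,1), X = 0.426.

X = 0.426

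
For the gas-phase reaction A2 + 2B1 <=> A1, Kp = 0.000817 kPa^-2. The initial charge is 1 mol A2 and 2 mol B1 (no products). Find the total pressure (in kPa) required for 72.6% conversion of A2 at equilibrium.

Let X = conversion of A2 (basis 1 mol A2); extent of reaction ξ = X.
At extent ξ: n_A2 = 1 − X; n_B1 = 2 − 2X; n_A1 = X.
n_T = Σnᵢ = 3 − 2X.
Kp = p_A1 / (p_A2 p_B1^2) with p_i = (n_i/n_T)·P.
At X = 0.726: the mole-fraction product g(X) = Π y_i^ν_i = 21.14. Since Kp = g(X)·P^{-2}, P = (g/Kp)^(1/2) = (21.14/0.000817)^(1/2) = 161 kPa.

P = 161 kPa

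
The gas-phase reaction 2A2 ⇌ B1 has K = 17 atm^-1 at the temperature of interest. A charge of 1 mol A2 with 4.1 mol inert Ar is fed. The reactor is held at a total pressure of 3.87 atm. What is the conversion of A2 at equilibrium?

X = 0.828

Let X = conversion of A2 (basis 1 mol A2); extent of reaction ξ = 0.5X.
At extent ξ: n_A2 = 1 − X; n_B1 = 0.5X; n_I = 4.1 (inert).
Summing: n_T = 5.1 − 0.5X.
y_i = n_i/n_T, p_i = y_i·P. K = p_B1 / (p_A2^2).
Setting this equal to 17 atm^-1 and taking the physical root (0 < X < 1) gives X = 0.828.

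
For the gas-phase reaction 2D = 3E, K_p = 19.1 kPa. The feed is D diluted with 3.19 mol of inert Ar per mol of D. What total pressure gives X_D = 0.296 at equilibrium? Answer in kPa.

Basis: 1 mol D initially; let X = conversion of D. Extent ξ = 0.5X.
At extent ξ: n_D = 1 − X; n_E = 1.5X; n_I = 3.19 (inert).
n_T = Σnᵢ = 4.19 + 0.5X.
K_p = p_E^3 / (p_D^2) with p_i = (n_i/n_T)·P.
At X = 0.296: the mole-fraction product g(X) = Π y_i^ν_i = 0.04071. Since K_p = g(X)·P^{1}, P = (K_p/g)^(1/1) = (19.1/0.04071)^(1/1) = 469 kPa.

P = 469 kPa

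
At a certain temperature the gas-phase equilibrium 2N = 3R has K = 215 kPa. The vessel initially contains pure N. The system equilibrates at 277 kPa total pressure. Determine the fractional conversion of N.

X = 0.443

Take 1 mol N as basis and let X be its fractional conversion, so ξ = 0.5X.
At extent ξ: n_N = 1 − X; n_R = 1.5X.
Summing: n_T = 1 + 0.5X.
With p_i = (n_i/n_T)P, K = p_R^3 / (p_N^2).
Setting this equal to 215 kPa and taking the physical root (0 < X < 1) gives X = 0.443.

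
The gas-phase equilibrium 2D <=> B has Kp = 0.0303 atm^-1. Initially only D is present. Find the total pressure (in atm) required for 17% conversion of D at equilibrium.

P = 3.73 atm

Take 1 mol D as basis and let X be its fractional conversion, so ξ = 0.5X.
Species balance: n_D = 1 − X; n_B = 0.5X.
n_T = Σnᵢ = 1 − 0.5X.
Kp = p_B / (p_D^2) with p_i = (n_i/n_T)·P.
At X = 0.17: the mole-fraction product g(X) = Π y_i^ν_i = 0.1129. Since Kp = g(X)·P^{-1}, P = (g/Kp)^(1/1) = (0.1129/0.0303)^(1/1) = 3.73 atm.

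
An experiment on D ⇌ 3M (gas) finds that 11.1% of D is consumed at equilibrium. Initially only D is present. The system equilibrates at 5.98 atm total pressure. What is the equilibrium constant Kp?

Basis: 1 mol D initially; let X = conversion of D. Extent ξ = X.
At extent ξ: n_D = 1 − X; n_M = 3X.
n_T = Σnᵢ = 1 + 2X.
At X = 0.111: n_D = 0.889, n_M = 0.333, n_T = 1.22.
p_i = (n_i/n_T)·P. Kp = p_M^3 / (p_D) = 0.995 atm^2.

Kp = 0.995 atm^2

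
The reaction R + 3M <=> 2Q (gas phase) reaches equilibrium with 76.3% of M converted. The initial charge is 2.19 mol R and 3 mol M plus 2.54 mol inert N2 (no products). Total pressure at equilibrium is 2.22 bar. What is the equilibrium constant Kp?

Kp = 35.5 bar^-2

Take 3 mol M as basis and let X be its fractional conversion, so ξ = X.
Mole table: n_R = 2.19 − X; n_M = 3 − 3X; n_Q = 2X; n_I = 2.54 (inert).
Total moles n_T = 7.73 − 2X.
At X = 0.763: n_R = 1.43, n_M = 0.711, n_Q = 1.53, n_T = 6.2.
p_i = (n_i/n_T)·P. Kp = p_Q^2 / (p_R p_M^3) = 35.5 bar^-2.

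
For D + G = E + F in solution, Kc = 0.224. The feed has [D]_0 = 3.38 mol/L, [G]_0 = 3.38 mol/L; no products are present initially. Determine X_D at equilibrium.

X = 0.321

Let X = conversion of D; extent ξ = 3.38·X mol/L.
Concentrations: [D] = 3.38 − 3.38X; [G] = 3.38 − 3.38X; [E] = 3.38X; [F] = 3.38X.
Kc = [E] [F] / ([D] [G]).
Equating to 0.224: the physical root is X = 0.321.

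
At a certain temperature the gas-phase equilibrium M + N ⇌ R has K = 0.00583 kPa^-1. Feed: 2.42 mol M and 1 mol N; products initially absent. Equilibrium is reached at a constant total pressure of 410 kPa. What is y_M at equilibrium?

Basis: 1 mol N initially; let X = conversion of N. Extent ξ = X.
Mole table: n_M = 2.42 − X; n_N = 1 − X; n_R = X.
Total moles n_T = 3.42 − X.
y_i = n_i/n_T, p_i = y_i·P. K = p_R / (p_M p_N).
Equating to 0.00583 kPa^-1 and solving on 0 < X < 1: X = 0.606.
Then n_M = 1.81, n_T = 2.81, so y_M = 0.645.

y_M = 0.645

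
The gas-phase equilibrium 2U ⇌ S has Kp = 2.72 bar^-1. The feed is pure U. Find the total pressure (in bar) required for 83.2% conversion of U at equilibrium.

P = 3.16 bar

Let X = conversion of U (basis 1 mol U); extent of reaction ξ = 0.5X.
Mole table: n_U = 1 − X; n_S = 0.5X.
Summing: n_T = 1 − 0.5X.
Kp = p_S / (p_U^2) with p_i = (n_i/n_T)·P.
At X = 0.832: the mole-fraction product g(X) = Π y_i^ν_i = 8.608. Since Kp = g(X)·P^{-1}, P = (g/Kp)^(1/1) = (8.608/2.72)^(1/1) = 3.16 bar.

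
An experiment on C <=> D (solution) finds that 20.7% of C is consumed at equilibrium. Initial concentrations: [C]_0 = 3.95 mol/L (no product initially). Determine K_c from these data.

Let X = conversion of C.
Concentrations: [C] = 3.95 − 3.95X; [D] = 3.95X.
At X = 0.207: [C] = 3.13, [D] = 0.818.
K_c = [D] / ([C]) = 0.261.

K_c = 0.261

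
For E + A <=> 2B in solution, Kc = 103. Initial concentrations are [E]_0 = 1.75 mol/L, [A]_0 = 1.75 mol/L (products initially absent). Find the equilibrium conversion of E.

Let X = conversion of E; extent ξ = 1.75·X mol/L.
Concentrations: [E] = 1.75 − 1.75X; [A] = 1.75 − 1.75X; [B] = 3.5X.
Kc = [B]^2 / ([E] [A]).
Setting equal to 103 and solving for X on (0,1) gives X = 0.835.

X = 0.835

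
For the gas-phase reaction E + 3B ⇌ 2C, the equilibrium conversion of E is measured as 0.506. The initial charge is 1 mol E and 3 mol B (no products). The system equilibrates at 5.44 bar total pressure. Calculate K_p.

K_p = 0.192 bar^-2

Let X = conversion of E (basis 1 mol E); extent of reaction ξ = X.
Moles: n_E = 1 − X; n_B = 3 − 3X; n_C = 2X.
Summing: n_T = 4 − 2X.
At X = 0.506: n_E = 0.494, n_B = 1.48, n_C = 1.01, n_T = 2.99.
p_i = (n_i/n_T)·P. K_p = p_C^2 / (p_E p_B^3) = 0.192 bar^-2.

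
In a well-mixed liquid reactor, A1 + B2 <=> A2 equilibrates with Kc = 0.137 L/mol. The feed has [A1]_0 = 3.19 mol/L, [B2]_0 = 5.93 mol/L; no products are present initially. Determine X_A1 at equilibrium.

Let X = conversion of A1; extent ξ = 3.19·X mol/L.
Concentrations: [A1] = 3.19 − 3.19X; [B2] = 5.93 − 3.19X; [A2] = 3.19X.
Kc = [A2] / ([A1] [B2]).
This equals 0.137 at X = 0.391 (the root in 0 < X < 1).

X = 0.391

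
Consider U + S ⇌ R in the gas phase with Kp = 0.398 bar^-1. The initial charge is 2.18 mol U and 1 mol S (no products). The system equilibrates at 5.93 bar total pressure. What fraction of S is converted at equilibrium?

X = 0.592

Basis: 1 mol S initially; let X = conversion of S. Extent ξ = X.
Mole table: n_U = 2.18 − X; n_S = 1 − X; n_R = X.
n_T = Σnᵢ = 3.18 − X.
With p_i = (n_i/n_T)P, Kp = p_R / (p_U p_S).
Equating to 0.398 bar^-1 and solving on 0 < X < 1: X = 0.592.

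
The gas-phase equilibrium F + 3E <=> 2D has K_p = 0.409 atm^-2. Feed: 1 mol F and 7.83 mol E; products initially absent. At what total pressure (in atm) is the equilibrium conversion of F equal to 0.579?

P = 1.42 atm

Let X = conversion of F (basis 1 mol F); extent of reaction ξ = X.
Species balance: n_F = 1 − X; n_E = 7.83 − 3X; n_D = 2X.
Summing: n_T = 8.83 − 2X.
K_p = p_D^2 / (p_F p_E^3) with p_i = (n_i/n_T)·P.
At X = 0.579: the mole-fraction product g(X) = Π y_i^ν_i = 0.8288. Since K_p = g(X)·P^{-2}, P = (g/K_p)^(1/2) = (0.8288/0.409)^(1/2) = 1.42 atm.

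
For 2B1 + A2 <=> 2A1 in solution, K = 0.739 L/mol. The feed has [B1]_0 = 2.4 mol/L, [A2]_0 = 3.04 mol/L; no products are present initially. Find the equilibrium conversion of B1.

Let X = conversion of B1; extent ξ = 2.4X/2 mol/L.
Concentrations: [B1] = 2.4 − 2.4X; [A2] = 3.04 − 1.2X; [A1] = 2.4X.
K = [A1]^2 / ([B1]^2 [A2]).
This equals 0.739 at X = 0.569 (the root in 0 < X < 1).

X = 0.569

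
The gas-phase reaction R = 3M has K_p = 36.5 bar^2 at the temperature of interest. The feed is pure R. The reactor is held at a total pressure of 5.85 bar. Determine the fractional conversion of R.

Let X = conversion of R (basis 1 mol R); extent of reaction ξ = X.
Moles: n_R = 1 − X; n_M = 3X.
n_T = Σnᵢ = 1 + 2X.
Mole fractions y_i = n_i/n_T; K_p = p_M^3 / (p_R) with p_i = y_i·P.
Equating to 36.5 bar^2 and solving on 0 < X < 1: X = 0.427.

X = 0.427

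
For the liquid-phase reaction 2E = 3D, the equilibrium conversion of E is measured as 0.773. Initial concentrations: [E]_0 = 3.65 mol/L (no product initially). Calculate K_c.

K_c = 110 mol/L

Let X = conversion of E.
Concentrations: [E] = 3.65 − 3.65X; [D] = 5.47X.
At X = 0.773: [E] = 0.829, [D] = 4.23.
K_c = [D]^3 / ([E]^2) = 110 mol/L.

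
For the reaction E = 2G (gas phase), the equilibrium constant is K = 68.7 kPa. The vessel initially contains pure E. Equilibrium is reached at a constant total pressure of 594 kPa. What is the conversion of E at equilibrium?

X = 0.168

Let X = conversion of E (basis 1 mol E); extent of reaction ξ = X.
At extent ξ: n_E = 1 − X; n_G = 2X.
Summing: n_T = 1 + X.
Mole fractions y_i = n_i/n_T; K = p_G^2 / (p_E) with p_i = y_i·P.
Setting this equal to 68.7 kPa and taking the physical root (0 < X < 1) gives X = 0.168.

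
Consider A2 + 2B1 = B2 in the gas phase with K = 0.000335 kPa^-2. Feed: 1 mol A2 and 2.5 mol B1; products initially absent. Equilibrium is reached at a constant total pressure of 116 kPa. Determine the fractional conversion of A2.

X = 0.593

Basis: 1 mol A2 initially; let X = conversion of A2. Extent ξ = X.
Moles: n_A2 = 1 − X; n_B1 = 2.5 − 2X; n_B2 = X.
n_T = Σnᵢ = 3.5 − 2X.
Mole fractions y_i = n_i/n_T; K = p_B2 / (p_A2 p_B1^2) with p_i = y_i·P.
Equating to 0.000335 kPa^-2 and solving on 0 < X < 1: X = 0.593.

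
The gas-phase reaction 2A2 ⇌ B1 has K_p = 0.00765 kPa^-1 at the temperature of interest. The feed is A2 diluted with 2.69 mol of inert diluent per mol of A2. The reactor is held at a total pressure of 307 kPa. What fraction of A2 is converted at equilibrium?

X = 0.434

Let X = conversion of A2 (basis 1 mol A2); extent of reaction ξ = 0.5X.
Moles: n_A2 = 1 − X; n_B1 = 0.5X; n_I = 2.69 (inert).
n_T = Σnᵢ = 3.69 − 0.5X.
y_i = n_i/n_T, p_i = y_i·P. K_p = p_B1 / (p_A2^2).
Setting this equal to 0.00765 kPa^-1 and taking the physical root (0 < X < 1) gives X = 0.434.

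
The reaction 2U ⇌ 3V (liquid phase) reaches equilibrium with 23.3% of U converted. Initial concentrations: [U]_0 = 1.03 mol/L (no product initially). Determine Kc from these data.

Let X = conversion of U.
Concentrations: [U] = 1.03 − 1.03X; [V] = 1.54X.
At X = 0.233: [U] = 0.79, [V] = 0.36.
Kc = [V]^3 / ([U]^2) = 0.0747 mol/L.

Kc = 0.0747 mol/L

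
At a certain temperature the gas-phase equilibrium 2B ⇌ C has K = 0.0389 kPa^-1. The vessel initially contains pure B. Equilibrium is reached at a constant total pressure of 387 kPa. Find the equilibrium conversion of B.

Basis: 1 mol B initially; let X = conversion of B. Extent ξ = 0.5X.
Species balance: n_B = 1 − X; n_C = 0.5X.
Total moles n_T = 1 − 0.5X.
y_i = n_i/n_T, p_i = y_i·P. K = p_C / (p_B^2).
Equating to 0.0389 kPa^-1 and solving on 0 < X < 1: X = 0.872.

X = 0.872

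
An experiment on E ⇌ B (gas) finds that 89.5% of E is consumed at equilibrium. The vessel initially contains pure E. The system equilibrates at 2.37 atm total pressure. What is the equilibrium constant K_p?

K_p = 8.52

Let X = conversion of E (basis 1 mol E); extent of reaction ξ = X.
Species balance: n_E = 1 − X; n_B = X.
Since Δν = 0, n_T = 1 throughout.
At X = 0.895: n_E = 0.105, n_B = 0.895, n_T = 1.
p_i = (n_i/n_T)·P. K_p = p_B / (p_E) = 8.52.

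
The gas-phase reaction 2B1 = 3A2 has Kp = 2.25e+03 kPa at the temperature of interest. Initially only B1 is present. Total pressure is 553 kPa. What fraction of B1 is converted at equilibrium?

X = 0.615

Let X = conversion of B1 (basis 1 mol B1); extent of reaction ξ = 0.5X.
At extent ξ: n_B1 = 1 − X; n_A2 = 1.5X.
Total moles n_T = 1 + 0.5X.
With p_i = (n_i/n_T)P, Kp = p_A2^3 / (p_B1^2).
Setting this equal to 2.25e+03 kPa and taking the physical root (0 < X < 1) gives X = 0.615.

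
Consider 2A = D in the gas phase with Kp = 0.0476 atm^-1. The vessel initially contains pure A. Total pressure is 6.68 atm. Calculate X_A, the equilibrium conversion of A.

X = 0.337

Let X = conversion of A (basis 1 mol A); extent of reaction ξ = 0.5X.
Mole table: n_A = 1 − X; n_D = 0.5X.
Total moles n_T = 1 − 0.5X.
With p_i = (n_i/n_T)P, Kp = p_D / (p_A^2).
Substituting and setting equal to 0.0476 atm^-1 gives a polynomial in X; the root in (0,1) is X = 0.337.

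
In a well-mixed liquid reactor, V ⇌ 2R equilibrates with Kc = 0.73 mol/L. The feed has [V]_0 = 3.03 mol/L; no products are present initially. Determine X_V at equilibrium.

X = 0.217

Let X = conversion of V; extent ξ = 3.03·X mol/L.
Concentrations: [V] = 3.03 − 3.03X; [R] = 6.06X.
Kc = [R]^2 / ([V]).
Equating to 0.73 mol/L: the physical root is X = 0.217.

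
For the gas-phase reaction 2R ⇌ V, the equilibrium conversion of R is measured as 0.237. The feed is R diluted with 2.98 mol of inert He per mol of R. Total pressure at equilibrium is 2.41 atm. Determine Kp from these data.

Take 1 mol R as basis and let X be its fractional conversion, so ξ = 0.5X.
At extent ξ: n_R = 1 − X; n_V = 0.5X; n_I = 2.98 (inert).
n_T = Σnᵢ = 3.98 − 0.5X.
At X = 0.237: n_R = 0.763, n_V = 0.118, n_T = 3.86.
p_i = (n_i/n_T)·P. Kp = p_V / (p_R^2) = 0.326 atm^-1.

Kp = 0.326 atm^-1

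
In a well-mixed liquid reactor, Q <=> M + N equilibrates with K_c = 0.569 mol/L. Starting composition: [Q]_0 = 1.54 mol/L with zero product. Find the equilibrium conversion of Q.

Let X = conversion of Q; extent ξ = 1.54·X mol/L.
Concentrations: [Q] = 1.54 − 1.54X; [M] = 1.54X; [N] = 1.54X.
K_c = [M] [N] / ([Q]).
Setting equal to 0.569 and solving for X on (0,1) gives X = 0.451.

X = 0.451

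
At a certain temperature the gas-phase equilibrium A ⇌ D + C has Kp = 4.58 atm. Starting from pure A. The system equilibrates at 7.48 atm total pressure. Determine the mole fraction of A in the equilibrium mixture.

y_A = 0.237

Take 1 mol A as basis and let X be its fractional conversion, so ξ = X.
Species balance: n_A = 1 − X; n_D = X; n_C = X.
n_T = Σnᵢ = 1 + X.
Mole fractions y_i = n_i/n_T; Kp = p_D p_C / (p_A) with p_i = y_i·P.
Substituting and setting equal to 4.58 atm gives a polynomial in X; the root in (0,1) is X = 0.616.
Then n_A = 0.384, n_T = 1.62, so y_A = 0.237.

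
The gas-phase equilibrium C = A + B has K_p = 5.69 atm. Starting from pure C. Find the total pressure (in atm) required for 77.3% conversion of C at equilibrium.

Basis: 1 mol C initially; let X = conversion of C. Extent ξ = X.
Mole table: n_C = 1 − X; n_A = X; n_B = X.
Summing: n_T = 1 + X.
K_p = p_A p_B / (p_C) with p_i = (n_i/n_T)·P.
At X = 0.773: the mole-fraction product g(X) = Π y_i^ν_i = 1.485. Since K_p = g(X)·P^{1}, P = (K_p/g)^(1/1) = (5.69/1.485)^(1/1) = 3.83 atm.

P = 3.83 atm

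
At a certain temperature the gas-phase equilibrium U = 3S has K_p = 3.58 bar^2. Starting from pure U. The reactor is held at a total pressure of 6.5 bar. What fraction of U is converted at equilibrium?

Take 1 mol U as basis and let X be its fractional conversion, so ξ = X.
Species balance: n_U = 1 − X; n_S = 3X.
Total moles n_T = 1 + 2X.
With p_i = (n_i/n_T)P, K_p = p_S^3 / (p_U).
Equating to 3.58 bar^2 and solving on 0 < X < 1: X = 0.167.

X = 0.167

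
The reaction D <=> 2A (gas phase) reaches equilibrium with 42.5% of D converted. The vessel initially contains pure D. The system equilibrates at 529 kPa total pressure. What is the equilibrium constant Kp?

Take 1 mol D as basis and let X be its fractional conversion, so ξ = X.
Moles: n_D = 1 − X; n_A = 2X.
Summing: n_T = 1 + X.
At X = 0.425: n_D = 0.575, n_A = 0.85, n_T = 1.42.
p_i = (n_i/n_T)·P. Kp = p_A^2 / (p_D) = 466 kPa.

Kp = 466 kPa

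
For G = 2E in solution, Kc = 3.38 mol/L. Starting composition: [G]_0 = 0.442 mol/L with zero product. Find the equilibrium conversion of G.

Let X = conversion of G; extent ξ = 0.442·X mol/L.
Concentrations: [G] = 0.442 − 0.442X; [E] = 0.884X.
Kc = [E]^2 / ([G]).
Equating to 3.38 mol/L: the physical root is X = 0.725.

X = 0.725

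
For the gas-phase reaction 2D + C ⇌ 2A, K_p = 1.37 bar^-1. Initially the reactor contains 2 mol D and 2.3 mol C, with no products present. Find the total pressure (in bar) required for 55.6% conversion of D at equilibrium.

P = 2.46 bar

Basis: 2 mol D initially; let X = conversion of D. Extent ξ = X.
Species balance: n_D = 2 − 2X; n_C = 2.3 − X; n_A = 2X.
n_T = Σnᵢ = 4.3 − X.
K_p = p_A^2 / (p_D^2 p_C) with p_i = (n_i/n_T)·P.
At X = 0.556: the mole-fraction product g(X) = Π y_i^ν_i = 3.366. Since K_p = g(X)·P^{-1}, P = (g/K_p)^(1/1) = (3.366/1.37)^(1/1) = 2.46 bar.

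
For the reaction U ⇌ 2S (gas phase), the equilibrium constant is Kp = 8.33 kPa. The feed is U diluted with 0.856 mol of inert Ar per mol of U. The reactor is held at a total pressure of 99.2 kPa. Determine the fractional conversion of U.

Take 1 mol U as basis and let X be its fractional conversion, so ξ = X.
At extent ξ: n_U = 1 − X; n_S = 2X; n_I = 0.856 (inert).
Summing: n_T = 1.86 + X.
Mole fractions y_i = n_i/n_T; Kp = p_S^2 / (p_U) with p_i = y_i·P.
Setting this equal to 8.33 kPa and taking the physical root (0 < X < 1) gives X = 0.187.

X = 0.187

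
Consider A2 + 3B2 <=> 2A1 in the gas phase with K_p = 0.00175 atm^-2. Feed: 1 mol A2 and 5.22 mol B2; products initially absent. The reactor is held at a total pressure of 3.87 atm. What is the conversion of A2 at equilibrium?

Basis: 1 mol A2 initially; let X = conversion of A2. Extent ξ = X.
At extent ξ: n_A2 = 1 − X; n_B2 = 5.22 − 3X; n_A1 = 2X.
Summing: n_T = 6.22 − 2X.
With p_i = (n_i/n_T)P, K_p = p_A1^2 / (p_A2 p_B2^3).
This yields a degree-4 equation in X; solving on (0,1), X = 0.134.

X = 0.134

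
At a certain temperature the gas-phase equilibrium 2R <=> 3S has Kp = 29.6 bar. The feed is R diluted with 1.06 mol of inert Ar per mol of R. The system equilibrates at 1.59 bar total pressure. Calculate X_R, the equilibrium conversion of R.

X = 0.804

Let X = conversion of R (basis 1 mol R); extent of reaction ξ = 0.5X.
Species balance: n_R = 1 − X; n_S = 1.5X; n_I = 1.06 (inert).
Total moles n_T = 2.06 + 0.5X.
With p_i = (n_i/n_T)P, Kp = p_S^3 / (p_R^2).
Substituting and setting equal to 29.6 bar gives a polynomial in X; the root in (0,1) is X = 0.804.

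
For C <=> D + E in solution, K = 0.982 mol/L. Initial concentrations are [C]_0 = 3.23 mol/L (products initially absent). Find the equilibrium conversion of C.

Let X = conversion of C; extent ξ = 3.23·X mol/L.
Concentrations: [C] = 3.23 − 3.23X; [D] = 3.23X; [E] = 3.23X.
K = [D] [E] / ([C]).
Setting equal to 0.982 and solving for X on (0,1) gives X = 0.420.

X = 0.420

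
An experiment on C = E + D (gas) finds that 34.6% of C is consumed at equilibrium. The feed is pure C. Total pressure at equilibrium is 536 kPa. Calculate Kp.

Basis: 1 mol C initially; let X = conversion of C. Extent ξ = X.
Mole table: n_C = 1 − X; n_E = X; n_D = X.
n_T = Σnᵢ = 1 + X.
At X = 0.346: n_C = 0.654, n_E = 0.346, n_D = 0.346, n_T = 1.35.
p_i = (n_i/n_T)·P. Kp = p_E p_D / (p_C) = 72.9 kPa.

Kp = 72.9 kPa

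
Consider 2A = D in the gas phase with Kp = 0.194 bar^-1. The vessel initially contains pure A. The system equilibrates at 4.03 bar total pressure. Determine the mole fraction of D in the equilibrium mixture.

y_D = 0.340

Let X = conversion of A (basis 1 mol A); extent of reaction ξ = 0.5X.
Species balance: n_A = 1 − X; n_D = 0.5X.
n_T = Σnᵢ = 1 − 0.5X.
With p_i = (n_i/n_T)P, Kp = p_D / (p_A^2).
Equating to 0.194 bar^-1 and solving on 0 < X < 1: X = 0.508.
Then n_D = 0.254, n_T = 0.746, so y_D = 0.340.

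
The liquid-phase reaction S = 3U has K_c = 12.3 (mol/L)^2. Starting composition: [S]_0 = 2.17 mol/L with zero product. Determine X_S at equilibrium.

Let X = conversion of S; extent ξ = 2.17·X mol/L.
Concentrations: [S] = 2.17 − 2.17X; [U] = 6.51X.
K_c = [U]^3 / ([S]).
Setting equal to 12.3 and solving for X on (0,1) gives X = 0.389.

X = 0.389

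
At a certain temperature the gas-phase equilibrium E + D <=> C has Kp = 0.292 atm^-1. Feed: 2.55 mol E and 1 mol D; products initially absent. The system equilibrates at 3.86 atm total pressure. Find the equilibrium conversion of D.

Take 1 mol D as basis and let X be its fractional conversion, so ξ = X.
Species balance: n_E = 2.55 − X; n_D = 1 − X; n_C = X.
n_T = Σnᵢ = 3.55 − X.
y_i = n_i/n_T, p_i = y_i·P. Kp = p_C / (p_E p_D).
This yields a degree-2 equation in X; solving on (0,1), X = 0.434.

X = 0.434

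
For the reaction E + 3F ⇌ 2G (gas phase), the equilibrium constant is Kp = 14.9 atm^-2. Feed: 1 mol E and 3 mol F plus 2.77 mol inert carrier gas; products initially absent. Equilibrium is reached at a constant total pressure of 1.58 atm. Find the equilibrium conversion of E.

X = 0.555

Let X = conversion of E (basis 1 mol E); extent of reaction ξ = X.
Mole table: n_E = 1 − X; n_F = 3 − 3X; n_G = 2X; n_I = 2.77 (inert).
Total moles n_T = 6.77 − 2X.
y_i = n_i/n_T, p_i = y_i·P. Kp = p_G^2 / (p_E p_F^3).
Setting this equal to 14.9 atm^-2 and taking the physical root (0 < X < 1) gives X = 0.555.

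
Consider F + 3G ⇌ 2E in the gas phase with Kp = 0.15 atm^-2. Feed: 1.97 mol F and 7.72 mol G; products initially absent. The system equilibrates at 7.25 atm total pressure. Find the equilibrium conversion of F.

X = 0.645

Basis: 1.97 mol F initially; let X = conversion of F. Extent ξ = 1.97X.
At extent ξ: n_F = 1.97 − 1.97X; n_G = 7.72 − 5.91X; n_E = 3.94X.
Total moles n_T = 9.69 − 3.94X.
y_i = n_i/n_T, p_i = y_i·P. Kp = p_E^2 / (p_F p_G^3).
Equating to 0.15 atm^-2 and solving on 0 < X < 1: X = 0.645.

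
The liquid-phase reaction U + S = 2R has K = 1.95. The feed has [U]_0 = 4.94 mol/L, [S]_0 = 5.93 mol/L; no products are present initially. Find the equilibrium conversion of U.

Let X = conversion of U; extent ξ = 4.94·X mol/L.
Concentrations: [U] = 4.94 − 4.94X; [S] = 5.93 − 4.94X; [R] = 9.88X.
K = [R]^2 / ([U] [S]).
Equating to 1.95: the physical root is X = 0.449.

X = 0.449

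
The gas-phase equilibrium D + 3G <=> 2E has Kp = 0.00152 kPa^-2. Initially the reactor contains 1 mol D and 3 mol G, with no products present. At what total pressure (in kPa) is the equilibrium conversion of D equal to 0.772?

P = 360 kPa

Let X = conversion of D (basis 1 mol D); extent of reaction ξ = X.
Mole table: n_D = 1 − X; n_G = 3 − 3X; n_E = 2X.
Summing: n_T = 4 − 2X.
Kp = p_E^2 / (p_D p_G^3) with p_i = (n_i/n_T)·P.
At X = 0.772: the mole-fraction product g(X) = Π y_i^ν_i = 197.1. Since Kp = g(X)·P^{-2}, P = (g/Kp)^(1/2) = (197.1/0.00152)^(1/2) = 360 kPa.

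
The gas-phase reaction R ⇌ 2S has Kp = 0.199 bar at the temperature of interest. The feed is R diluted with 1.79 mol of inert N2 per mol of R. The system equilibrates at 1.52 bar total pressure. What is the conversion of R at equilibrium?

Basis: 1 mol R initially; let X = conversion of R. Extent ξ = X.
Moles: n_R = 1 − X; n_S = 2X; n_I = 1.79 (inert).
Summing: n_T = 2.79 + X.
y_i = n_i/n_T, p_i = y_i·P. Kp = p_S^2 / (p_R).
Substituting and setting equal to 0.199 bar gives a polynomial in X; the root in (0,1) is X = 0.270.

X = 0.270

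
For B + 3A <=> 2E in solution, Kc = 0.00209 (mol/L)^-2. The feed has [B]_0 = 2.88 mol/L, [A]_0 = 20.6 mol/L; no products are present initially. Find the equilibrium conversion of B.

X = 0.560

Let X = conversion of B; extent ξ = 2.88·X mol/L.
Concentrations: [B] = 2.88 − 2.88X; [A] = 20.6 − 8.64X; [E] = 5.76X.
Kc = [E]^2 / ([B] [A]^3).
Solving Kc = 0.00209 for X ∈ (0,1): X = 0.560.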